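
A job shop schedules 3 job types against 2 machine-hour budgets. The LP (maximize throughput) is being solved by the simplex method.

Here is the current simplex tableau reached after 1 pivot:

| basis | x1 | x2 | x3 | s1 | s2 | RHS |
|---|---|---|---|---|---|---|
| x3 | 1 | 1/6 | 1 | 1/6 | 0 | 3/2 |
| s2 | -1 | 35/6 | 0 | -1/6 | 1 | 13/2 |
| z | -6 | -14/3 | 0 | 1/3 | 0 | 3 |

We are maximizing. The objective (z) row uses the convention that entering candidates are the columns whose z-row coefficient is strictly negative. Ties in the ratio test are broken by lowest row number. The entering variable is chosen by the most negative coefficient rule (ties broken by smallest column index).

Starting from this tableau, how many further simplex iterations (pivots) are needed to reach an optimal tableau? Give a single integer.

2

pivot: x1 in, x3 out → z = 12
pivot: x2 in, s2 out → z = 152/9
No improving column remains; optimal.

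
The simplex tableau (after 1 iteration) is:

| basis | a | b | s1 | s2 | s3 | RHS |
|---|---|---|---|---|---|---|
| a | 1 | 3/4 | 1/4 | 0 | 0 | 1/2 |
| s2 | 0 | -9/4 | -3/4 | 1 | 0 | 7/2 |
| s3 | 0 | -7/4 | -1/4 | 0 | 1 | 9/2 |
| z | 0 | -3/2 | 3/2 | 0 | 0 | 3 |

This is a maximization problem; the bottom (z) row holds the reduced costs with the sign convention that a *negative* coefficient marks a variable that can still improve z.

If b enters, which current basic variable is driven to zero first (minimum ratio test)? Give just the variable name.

a

Ratios: row 1 (a): (1/2)/(3/4) = 2/3; row 2 (s2): entry -9/4 ≤ 0, skip; row 3 (s3): entry -7/4 ≤ 0, skip.
Minimum ratio 2/3 is in the a row, so a leaves.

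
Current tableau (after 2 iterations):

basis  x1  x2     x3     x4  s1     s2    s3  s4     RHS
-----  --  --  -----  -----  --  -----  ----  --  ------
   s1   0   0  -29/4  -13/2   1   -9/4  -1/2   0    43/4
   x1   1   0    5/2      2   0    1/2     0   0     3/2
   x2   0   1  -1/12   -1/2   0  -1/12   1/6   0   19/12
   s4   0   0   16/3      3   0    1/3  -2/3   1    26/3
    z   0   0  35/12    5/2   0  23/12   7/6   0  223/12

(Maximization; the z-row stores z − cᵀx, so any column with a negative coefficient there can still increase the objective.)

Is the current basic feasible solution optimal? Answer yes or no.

No objective-row coefficient is strictly negative, so no entering variable exists; the tableau is optimal.

yes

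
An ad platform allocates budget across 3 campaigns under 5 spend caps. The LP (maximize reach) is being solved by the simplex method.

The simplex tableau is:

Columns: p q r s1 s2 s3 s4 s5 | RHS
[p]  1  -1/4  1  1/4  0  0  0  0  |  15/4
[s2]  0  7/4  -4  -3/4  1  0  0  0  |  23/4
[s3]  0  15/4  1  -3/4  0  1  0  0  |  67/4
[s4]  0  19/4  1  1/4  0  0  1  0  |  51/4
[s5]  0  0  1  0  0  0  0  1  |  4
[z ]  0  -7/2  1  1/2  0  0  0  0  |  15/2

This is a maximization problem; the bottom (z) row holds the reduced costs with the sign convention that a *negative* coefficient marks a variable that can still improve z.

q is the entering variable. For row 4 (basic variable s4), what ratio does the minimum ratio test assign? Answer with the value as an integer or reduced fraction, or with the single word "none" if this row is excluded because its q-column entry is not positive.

51/19

Ratio = RHS / (q entry) = (51/4) / (19/4) = 51/19.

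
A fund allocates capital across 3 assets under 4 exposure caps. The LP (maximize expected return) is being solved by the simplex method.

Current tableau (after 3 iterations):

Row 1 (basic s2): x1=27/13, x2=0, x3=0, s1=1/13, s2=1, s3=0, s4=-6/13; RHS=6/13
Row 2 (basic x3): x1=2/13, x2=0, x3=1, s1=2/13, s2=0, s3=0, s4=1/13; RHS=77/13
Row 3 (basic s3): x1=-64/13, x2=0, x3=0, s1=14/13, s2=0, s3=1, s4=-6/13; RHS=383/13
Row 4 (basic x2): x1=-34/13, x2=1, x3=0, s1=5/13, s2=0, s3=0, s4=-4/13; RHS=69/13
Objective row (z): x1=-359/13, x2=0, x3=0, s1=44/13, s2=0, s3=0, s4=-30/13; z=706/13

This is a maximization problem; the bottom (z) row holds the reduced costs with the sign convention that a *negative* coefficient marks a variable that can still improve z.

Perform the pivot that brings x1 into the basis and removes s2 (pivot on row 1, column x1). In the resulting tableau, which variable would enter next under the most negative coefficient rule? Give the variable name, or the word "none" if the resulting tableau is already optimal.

s4

Pivot element 27/13. New z-row = old z-row − (-359/13)·(row 1/(27/13)).
Updated z-row coefficients: x1: 0, x2: 0, x3: 0, s1: 119/27, s2: 359/27, s3: 0, s4: -76/9.
The most negative is -76/9 in column s4, so s4 would enter next.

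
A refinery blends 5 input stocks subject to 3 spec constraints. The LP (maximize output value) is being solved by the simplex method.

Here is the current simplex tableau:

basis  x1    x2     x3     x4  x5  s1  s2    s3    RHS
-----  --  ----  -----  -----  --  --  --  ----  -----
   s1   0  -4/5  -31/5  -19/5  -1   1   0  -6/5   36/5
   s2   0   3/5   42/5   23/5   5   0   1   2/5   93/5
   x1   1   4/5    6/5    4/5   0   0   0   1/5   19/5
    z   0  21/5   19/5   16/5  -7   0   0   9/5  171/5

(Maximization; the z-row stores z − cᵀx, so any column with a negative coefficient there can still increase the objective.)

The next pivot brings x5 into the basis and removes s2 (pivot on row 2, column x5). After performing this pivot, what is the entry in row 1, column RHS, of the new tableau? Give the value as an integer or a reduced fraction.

273/25

Pivot element is row 2, column x5: 5.
Normalize row 2: new (row 2, RHS) = (93/5)/5 = 93/25.
row 1 ← row 1 − (-1)·(new row 2): 36/5 − (-1)·(93/25) = 273/25.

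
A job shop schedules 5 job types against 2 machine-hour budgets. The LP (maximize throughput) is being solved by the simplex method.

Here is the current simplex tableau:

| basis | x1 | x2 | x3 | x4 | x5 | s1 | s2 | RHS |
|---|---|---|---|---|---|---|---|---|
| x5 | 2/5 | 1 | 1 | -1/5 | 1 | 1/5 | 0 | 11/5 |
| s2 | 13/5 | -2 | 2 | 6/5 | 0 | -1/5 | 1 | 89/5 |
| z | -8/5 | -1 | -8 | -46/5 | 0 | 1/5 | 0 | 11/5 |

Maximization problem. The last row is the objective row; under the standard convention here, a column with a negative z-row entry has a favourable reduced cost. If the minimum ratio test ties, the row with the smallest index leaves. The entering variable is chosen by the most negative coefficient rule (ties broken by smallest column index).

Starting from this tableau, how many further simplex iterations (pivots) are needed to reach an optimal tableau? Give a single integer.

pivot: x4 in, s2 out → z = 416/3
pivot: x2 in, x5 out → z = 1061/4
No improving column remains; optimal.

2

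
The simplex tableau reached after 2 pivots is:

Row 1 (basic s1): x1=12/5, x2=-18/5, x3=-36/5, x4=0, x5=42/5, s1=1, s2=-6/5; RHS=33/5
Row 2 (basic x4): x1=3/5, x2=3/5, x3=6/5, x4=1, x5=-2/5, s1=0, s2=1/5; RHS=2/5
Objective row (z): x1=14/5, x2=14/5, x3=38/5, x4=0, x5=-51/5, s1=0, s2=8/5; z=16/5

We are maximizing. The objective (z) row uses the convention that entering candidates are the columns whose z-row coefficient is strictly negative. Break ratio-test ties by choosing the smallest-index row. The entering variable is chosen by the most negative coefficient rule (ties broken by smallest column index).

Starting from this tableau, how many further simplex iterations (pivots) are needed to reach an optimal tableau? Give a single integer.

pivot: x5 in, s1 out → z = 157/14
pivot: x2 in, x4 out → z = 83/6
No improving column remains; optimal.

2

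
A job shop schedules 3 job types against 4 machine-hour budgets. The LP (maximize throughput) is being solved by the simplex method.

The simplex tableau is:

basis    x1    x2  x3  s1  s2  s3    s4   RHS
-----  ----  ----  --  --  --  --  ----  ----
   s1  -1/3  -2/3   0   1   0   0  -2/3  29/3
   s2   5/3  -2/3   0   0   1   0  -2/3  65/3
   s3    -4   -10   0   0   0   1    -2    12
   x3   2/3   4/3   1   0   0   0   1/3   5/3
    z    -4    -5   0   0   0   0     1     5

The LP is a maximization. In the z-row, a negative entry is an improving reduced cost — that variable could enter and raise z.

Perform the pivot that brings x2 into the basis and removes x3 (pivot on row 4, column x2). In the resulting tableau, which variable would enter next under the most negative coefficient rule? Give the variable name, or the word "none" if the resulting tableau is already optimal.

x1

Pivot element 4/3. New z-row = old z-row − (-5)·(row 4/(4/3)).
Updated z-row coefficients: x1: -3/2, x2: 0, x3: 15/4, s1: 0, s2: 0, s3: 0, s4: 9/4.
The most negative is -3/2 in column x1, so x1 would enter next.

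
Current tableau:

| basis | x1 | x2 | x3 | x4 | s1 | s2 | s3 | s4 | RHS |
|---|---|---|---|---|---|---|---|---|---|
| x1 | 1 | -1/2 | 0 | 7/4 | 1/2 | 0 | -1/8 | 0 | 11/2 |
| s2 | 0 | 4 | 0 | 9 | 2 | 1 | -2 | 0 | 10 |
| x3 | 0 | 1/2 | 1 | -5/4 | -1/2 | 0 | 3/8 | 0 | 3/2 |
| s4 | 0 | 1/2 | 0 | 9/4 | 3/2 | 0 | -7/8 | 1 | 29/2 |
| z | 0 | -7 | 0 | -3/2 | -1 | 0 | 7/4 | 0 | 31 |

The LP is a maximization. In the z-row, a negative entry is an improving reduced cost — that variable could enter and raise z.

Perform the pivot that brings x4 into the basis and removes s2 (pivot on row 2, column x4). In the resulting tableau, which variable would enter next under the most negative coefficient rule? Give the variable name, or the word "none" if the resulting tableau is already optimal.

x2

Pivot element 9. New z-row = old z-row − (-3/2)·(row 2/9).
Updated z-row coefficients: x1: 0, x2: -19/3, x3: 0, x4: 0, s1: -2/3, s2: 1/6, s3: 17/12, s4: 0.
The most negative is -19/3 in column x2, so x2 would enter next.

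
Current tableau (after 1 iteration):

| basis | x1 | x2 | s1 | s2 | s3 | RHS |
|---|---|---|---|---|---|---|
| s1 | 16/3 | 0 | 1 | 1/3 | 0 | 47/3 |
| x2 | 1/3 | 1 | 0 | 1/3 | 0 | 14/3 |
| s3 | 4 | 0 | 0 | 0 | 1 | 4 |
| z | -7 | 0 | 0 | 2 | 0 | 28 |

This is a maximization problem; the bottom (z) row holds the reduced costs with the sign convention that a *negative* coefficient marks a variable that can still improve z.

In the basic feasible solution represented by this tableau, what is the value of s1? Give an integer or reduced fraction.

47/3

s1 is basic (row 1); its value is the RHS of that row: 47/3.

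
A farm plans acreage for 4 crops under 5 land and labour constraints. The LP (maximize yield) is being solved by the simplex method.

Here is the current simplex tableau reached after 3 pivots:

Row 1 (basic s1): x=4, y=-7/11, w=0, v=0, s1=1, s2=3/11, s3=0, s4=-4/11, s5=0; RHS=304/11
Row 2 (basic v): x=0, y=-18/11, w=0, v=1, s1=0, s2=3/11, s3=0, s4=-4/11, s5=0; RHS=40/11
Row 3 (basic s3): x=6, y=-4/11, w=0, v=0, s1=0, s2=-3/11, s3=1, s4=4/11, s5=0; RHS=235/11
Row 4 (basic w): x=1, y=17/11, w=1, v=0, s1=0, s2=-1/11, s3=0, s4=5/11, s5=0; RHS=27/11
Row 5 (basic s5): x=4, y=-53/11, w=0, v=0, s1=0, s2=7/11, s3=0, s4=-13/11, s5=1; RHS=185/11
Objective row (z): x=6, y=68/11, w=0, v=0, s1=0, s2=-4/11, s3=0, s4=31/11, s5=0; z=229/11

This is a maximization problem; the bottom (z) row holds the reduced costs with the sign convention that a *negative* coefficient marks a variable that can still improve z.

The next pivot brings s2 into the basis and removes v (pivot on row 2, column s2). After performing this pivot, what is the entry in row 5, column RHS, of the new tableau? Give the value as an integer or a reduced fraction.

Pivot element is row 2, column s2: 3/11.
Normalize row 2: new (row 2, RHS) = (40/11)/(3/11) = 40/3.
row 5 ← row 5 − (7/11)·(new row 2): 185/11 − (7/11)·(40/3) = 25/3.

25/3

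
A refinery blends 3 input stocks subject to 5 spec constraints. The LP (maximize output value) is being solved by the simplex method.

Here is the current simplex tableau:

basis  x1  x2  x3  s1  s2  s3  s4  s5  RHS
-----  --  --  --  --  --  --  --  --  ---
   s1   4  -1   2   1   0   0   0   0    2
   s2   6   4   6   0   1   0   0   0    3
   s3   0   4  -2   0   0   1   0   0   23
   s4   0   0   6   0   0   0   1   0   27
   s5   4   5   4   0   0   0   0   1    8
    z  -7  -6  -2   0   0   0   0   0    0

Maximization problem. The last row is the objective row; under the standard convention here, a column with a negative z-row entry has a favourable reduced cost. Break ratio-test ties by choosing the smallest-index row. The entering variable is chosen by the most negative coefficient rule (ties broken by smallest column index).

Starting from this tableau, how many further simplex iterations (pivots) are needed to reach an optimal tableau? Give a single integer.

pivot: x1 in, s1 out → z = 7/2
pivot: x2 in, s2 out → z = 7/2
pivot: s1 in, x1 out → z = 9/2
No improving column remains; optimal.

3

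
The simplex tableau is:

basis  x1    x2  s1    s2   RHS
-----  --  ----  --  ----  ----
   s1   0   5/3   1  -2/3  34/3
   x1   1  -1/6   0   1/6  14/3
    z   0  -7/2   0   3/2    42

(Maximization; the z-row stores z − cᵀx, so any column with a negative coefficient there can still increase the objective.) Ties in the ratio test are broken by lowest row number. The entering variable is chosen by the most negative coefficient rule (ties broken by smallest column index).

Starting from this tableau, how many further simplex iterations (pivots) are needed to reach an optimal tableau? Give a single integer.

pivot: x2 in, s1 out → z = 329/5
No improving column remains; optimal.

1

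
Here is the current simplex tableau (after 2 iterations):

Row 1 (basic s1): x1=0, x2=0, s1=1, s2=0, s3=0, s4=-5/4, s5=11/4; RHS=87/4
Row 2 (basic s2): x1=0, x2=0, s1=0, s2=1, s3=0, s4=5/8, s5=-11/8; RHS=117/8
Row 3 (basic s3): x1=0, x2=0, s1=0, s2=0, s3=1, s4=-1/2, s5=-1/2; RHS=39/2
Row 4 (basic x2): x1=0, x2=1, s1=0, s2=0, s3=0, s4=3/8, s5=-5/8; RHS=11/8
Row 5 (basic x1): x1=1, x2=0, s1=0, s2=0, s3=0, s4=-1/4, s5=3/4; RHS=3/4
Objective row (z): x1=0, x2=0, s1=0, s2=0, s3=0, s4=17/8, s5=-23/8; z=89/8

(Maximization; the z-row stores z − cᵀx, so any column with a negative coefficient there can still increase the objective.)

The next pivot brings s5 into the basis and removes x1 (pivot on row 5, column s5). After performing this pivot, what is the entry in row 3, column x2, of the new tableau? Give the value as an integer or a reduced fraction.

0

Pivot element is row 5, column s5: 3/4.
Normalize row 5: new (row 5, x2) = 0/(3/4) = 0.
row 3 ← row 3 − (-1/2)·(new row 5): 0 − (-1/2)·0 = 0.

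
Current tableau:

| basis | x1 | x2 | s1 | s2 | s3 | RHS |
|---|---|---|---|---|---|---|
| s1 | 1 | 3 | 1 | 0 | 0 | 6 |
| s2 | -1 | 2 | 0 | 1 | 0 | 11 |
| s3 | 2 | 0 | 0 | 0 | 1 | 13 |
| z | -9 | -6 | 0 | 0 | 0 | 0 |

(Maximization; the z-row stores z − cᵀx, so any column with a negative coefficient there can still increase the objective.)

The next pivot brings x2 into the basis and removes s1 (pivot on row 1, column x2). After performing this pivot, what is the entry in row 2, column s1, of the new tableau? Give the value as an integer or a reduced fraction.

-2/3

Pivot element is row 1, column x2: 3.
Normalize row 1: new (row 1, s1) = 1/3 = 1/3.
row 2 ← row 2 − 2·(new row 1): 0 − 2·(1/3) = -2/3.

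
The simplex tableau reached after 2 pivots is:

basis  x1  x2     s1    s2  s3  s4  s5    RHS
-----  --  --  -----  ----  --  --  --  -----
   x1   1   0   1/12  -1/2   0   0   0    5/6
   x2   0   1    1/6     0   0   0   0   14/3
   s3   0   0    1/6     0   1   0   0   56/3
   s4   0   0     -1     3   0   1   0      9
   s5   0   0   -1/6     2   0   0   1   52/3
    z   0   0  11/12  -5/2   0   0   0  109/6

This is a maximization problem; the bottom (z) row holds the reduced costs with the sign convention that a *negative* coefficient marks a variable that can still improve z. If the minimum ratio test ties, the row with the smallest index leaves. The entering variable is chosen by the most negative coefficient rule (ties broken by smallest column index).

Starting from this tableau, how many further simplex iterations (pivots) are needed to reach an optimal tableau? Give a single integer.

pivot: s2 in, s4 out → z = 77/3
No improving column remains; optimal.

1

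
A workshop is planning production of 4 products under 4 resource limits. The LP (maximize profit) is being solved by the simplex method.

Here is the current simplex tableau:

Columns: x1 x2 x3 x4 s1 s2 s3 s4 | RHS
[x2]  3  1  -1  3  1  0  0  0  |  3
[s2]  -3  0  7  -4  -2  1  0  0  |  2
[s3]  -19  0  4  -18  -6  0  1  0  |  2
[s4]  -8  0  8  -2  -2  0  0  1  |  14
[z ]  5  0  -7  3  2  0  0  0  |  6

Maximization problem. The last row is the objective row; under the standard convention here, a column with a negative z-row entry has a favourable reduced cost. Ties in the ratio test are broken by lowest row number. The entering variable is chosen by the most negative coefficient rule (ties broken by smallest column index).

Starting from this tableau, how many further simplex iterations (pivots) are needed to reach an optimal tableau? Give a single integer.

pivot: x3 in, s2 out → z = 8
pivot: x4 in, x2 out → z = 159/17
No improving column remains; optimal.

2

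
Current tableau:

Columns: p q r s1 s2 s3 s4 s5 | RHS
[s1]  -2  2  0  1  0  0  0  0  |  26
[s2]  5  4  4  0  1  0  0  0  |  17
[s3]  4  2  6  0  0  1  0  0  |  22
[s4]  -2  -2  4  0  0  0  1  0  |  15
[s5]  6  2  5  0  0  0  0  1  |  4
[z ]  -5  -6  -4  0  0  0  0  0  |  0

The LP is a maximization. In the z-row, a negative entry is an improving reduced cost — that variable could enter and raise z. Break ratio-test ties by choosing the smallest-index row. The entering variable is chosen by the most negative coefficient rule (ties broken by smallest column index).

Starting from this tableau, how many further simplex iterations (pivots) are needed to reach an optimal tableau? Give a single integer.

1

pivot: q in, s5 out → z = 12
No improving column remains; optimal.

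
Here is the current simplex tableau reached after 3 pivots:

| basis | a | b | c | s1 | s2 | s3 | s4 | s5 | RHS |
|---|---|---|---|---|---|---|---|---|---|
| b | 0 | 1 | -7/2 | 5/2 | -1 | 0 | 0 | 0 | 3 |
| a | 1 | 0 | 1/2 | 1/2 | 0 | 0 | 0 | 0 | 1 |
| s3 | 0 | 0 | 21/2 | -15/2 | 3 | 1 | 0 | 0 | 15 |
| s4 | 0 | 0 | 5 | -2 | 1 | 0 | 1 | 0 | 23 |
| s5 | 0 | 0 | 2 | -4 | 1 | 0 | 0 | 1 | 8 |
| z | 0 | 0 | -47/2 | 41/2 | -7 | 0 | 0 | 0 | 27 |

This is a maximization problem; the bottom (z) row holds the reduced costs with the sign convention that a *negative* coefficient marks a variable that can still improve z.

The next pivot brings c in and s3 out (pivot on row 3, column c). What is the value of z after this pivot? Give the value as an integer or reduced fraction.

Minimum ratio for c: 15/(21/2) = 10/7.
z changes by −(z-row coeff of c)·ratio = −(-47/2)·(10/7) = 235/7.
New z = 27 + (235/7) = 424/7.

424/7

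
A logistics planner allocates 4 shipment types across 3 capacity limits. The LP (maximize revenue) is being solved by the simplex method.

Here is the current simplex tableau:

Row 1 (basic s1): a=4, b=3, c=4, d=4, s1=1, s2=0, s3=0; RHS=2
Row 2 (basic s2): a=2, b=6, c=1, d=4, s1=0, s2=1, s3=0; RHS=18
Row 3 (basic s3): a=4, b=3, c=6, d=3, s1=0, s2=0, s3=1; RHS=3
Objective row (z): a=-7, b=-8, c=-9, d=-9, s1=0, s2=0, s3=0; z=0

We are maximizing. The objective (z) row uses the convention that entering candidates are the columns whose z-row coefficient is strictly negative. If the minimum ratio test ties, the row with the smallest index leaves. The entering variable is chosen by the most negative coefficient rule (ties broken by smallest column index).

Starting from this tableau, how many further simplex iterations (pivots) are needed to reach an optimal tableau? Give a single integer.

2

pivot: c in, s1 out → z = 9/2
pivot: b in, c out → z = 16/3
No improving column remains; optimal.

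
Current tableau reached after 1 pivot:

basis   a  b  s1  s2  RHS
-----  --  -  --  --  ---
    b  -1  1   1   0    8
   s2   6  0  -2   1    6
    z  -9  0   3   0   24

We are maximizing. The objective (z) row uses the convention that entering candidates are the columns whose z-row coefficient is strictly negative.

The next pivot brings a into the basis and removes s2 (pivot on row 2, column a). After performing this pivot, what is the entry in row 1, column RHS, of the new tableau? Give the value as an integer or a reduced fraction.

9

Pivot element is row 2, column a: 6.
Normalize row 2: new (row 2, RHS) = 6/6 = 1.
row 1 ← row 1 − (-1)·(new row 2): 8 − (-1)·1 = 9.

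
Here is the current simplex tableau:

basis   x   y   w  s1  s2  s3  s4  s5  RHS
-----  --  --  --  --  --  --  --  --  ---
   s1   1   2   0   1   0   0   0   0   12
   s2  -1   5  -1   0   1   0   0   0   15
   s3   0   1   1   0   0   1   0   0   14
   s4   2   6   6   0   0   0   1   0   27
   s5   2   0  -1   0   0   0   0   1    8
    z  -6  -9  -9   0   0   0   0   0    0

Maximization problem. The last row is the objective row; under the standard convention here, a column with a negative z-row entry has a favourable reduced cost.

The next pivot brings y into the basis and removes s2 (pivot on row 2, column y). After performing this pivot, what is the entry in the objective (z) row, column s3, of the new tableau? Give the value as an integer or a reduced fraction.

0

Pivot element is row 2, column y: 5.
Normalize row 2: new (row 2, s3) = 0/5 = 0.
z-row ← z-row − (-9)·(new row 2): 0 − (-9)·0 = 0.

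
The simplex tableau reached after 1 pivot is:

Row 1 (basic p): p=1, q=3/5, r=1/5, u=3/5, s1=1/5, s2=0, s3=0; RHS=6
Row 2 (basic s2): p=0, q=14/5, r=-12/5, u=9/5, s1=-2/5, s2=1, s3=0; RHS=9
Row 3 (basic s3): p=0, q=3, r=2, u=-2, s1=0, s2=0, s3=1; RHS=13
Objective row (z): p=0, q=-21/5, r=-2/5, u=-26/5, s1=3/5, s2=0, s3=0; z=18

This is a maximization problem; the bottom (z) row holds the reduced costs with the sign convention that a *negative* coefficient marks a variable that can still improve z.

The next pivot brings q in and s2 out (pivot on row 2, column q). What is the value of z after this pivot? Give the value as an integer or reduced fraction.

63/2

Minimum ratio for q: 9/(14/5) = 45/14.
z changes by −(z-row coeff of q)·ratio = −(-21/5)·(45/14) = 27/2.
New z = 18 + (27/2) = 63/2.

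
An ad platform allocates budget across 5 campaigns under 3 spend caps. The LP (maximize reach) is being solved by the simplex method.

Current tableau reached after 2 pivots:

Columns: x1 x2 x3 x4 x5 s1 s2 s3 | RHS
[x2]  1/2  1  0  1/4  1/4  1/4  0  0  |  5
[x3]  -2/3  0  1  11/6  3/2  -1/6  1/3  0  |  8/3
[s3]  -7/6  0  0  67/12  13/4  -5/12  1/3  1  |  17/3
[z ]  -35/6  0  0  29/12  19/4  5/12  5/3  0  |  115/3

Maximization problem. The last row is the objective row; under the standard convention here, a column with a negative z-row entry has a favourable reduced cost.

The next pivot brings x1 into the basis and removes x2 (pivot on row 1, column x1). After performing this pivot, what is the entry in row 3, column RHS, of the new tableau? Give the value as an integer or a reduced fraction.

52/3

Pivot element is row 1, column x1: 1/2.
Normalize row 1: new (row 1, RHS) = 5/(1/2) = 10.
row 3 ← row 3 − (-7/6)·(new row 1): 17/3 − (-7/6)·10 = 52/3.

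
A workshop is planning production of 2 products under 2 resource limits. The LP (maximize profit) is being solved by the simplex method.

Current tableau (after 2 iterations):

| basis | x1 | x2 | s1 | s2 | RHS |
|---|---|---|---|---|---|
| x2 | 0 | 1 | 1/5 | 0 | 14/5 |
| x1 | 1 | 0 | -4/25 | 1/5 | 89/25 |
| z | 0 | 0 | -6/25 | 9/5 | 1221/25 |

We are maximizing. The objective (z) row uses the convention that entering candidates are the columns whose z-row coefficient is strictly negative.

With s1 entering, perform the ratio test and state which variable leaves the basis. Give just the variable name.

Ratios: row 1 (x2): (14/5)/(1/5) = 14; row 2 (x1): entry -4/25 ≤ 0, skip.
Minimum ratio 14 is in the x2 row, so x2 leaves.

x2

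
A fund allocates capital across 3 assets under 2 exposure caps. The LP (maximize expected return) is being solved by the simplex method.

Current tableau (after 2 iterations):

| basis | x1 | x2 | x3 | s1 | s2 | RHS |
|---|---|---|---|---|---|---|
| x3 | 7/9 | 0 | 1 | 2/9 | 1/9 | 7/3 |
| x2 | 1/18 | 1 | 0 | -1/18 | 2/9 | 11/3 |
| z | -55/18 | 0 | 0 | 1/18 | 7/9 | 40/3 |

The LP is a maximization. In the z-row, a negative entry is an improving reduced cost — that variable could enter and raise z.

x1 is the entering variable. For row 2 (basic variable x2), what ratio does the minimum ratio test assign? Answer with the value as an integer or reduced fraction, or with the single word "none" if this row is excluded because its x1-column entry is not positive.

Ratio = RHS / (x1 entry) = (11/3) / (1/18) = 66.

66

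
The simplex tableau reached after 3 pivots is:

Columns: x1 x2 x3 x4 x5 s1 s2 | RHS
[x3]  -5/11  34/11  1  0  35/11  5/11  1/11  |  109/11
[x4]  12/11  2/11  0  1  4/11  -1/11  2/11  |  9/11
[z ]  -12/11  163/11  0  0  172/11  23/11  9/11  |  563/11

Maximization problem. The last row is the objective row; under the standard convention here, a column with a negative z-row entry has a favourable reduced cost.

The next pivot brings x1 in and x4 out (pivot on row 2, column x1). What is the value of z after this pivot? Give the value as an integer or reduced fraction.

52

Minimum ratio for x1: (9/11)/(12/11) = 3/4.
z changes by −(z-row coeff of x1)·ratio = −(-12/11)·(3/4) = 9/11.
New z = 563/11 + (9/11) = 52.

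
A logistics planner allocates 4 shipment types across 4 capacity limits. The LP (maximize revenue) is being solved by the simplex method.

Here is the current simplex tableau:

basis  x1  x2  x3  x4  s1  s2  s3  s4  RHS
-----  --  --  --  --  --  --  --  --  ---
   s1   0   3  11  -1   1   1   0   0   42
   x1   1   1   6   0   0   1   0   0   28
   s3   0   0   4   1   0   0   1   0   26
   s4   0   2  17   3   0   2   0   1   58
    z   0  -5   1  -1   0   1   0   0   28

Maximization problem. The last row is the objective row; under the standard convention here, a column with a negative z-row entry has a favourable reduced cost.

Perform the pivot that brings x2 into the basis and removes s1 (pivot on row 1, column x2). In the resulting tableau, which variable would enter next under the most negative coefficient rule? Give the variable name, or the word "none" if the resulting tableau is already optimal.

x4

Pivot element 3. New z-row = old z-row − (-5)·(row 1/3).
Updated z-row coefficients: x1: 0, x2: 0, x3: 58/3, x4: -8/3, s1: 5/3, s2: 8/3, s3: 0, s4: 0.
The most negative is -8/3 in column x4, so x4 would enter next.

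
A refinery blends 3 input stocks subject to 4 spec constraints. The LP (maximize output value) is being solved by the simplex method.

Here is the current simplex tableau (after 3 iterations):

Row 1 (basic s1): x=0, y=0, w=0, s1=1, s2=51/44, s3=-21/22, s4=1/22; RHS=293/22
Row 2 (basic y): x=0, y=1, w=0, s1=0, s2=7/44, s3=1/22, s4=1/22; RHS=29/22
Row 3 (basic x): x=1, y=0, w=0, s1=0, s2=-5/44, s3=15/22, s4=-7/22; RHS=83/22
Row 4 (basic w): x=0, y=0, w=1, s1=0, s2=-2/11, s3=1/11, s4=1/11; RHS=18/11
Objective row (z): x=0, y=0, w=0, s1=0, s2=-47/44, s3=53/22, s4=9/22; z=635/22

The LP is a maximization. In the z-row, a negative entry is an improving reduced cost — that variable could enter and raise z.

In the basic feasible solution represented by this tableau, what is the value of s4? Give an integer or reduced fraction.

0

s4 is nonbasic (not in the basis column), so its value in the current BFS is 0.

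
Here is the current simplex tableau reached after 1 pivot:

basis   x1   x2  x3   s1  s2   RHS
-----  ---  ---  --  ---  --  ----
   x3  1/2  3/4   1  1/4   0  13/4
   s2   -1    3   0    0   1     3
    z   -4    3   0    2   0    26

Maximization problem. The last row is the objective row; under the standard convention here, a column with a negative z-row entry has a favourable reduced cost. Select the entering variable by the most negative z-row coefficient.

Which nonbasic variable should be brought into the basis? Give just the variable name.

Objective-row coefficients: x1: -4, x2: 3, x3: 0, s1: 2, s2: 0.
The most negative is -4 in column x1, so x1 enters.

x1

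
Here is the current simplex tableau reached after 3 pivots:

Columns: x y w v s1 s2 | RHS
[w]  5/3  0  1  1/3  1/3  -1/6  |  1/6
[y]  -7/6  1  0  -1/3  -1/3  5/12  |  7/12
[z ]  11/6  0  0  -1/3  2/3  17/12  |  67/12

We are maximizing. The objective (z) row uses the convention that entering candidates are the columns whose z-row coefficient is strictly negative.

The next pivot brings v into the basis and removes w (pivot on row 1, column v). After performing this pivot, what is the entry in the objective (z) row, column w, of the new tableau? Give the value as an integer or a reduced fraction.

1

Pivot element is row 1, column v: 1/3.
Normalize row 1: new (row 1, w) = 1/(1/3) = 3.
z-row ← z-row − (-1/3)·(new row 1): 0 − (-1/3)·3 = 1.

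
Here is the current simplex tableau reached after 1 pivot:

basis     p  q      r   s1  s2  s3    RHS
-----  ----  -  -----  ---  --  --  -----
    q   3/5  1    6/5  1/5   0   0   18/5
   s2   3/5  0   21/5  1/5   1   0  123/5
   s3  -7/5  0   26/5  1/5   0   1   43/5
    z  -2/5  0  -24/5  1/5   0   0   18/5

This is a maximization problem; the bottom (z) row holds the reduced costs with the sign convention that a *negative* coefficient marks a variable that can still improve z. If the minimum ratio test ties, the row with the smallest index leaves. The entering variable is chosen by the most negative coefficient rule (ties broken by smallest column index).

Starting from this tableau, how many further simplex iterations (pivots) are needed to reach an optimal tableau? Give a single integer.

pivot: r in, s3 out → z = 150/13
pivot: p in, q out → z = 29/2
No improving column remains; optimal.

2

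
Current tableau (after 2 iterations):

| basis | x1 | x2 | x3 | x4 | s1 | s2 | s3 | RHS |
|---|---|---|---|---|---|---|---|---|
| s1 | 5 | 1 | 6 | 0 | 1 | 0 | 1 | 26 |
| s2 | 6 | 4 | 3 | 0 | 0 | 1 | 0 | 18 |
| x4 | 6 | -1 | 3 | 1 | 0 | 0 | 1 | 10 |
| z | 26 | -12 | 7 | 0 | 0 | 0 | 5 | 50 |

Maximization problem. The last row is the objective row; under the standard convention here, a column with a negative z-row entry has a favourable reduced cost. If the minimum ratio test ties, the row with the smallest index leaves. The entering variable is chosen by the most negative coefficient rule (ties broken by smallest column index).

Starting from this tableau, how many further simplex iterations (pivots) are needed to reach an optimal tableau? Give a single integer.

pivot: x2 in, s2 out → z = 104
No improving column remains; optimal.

1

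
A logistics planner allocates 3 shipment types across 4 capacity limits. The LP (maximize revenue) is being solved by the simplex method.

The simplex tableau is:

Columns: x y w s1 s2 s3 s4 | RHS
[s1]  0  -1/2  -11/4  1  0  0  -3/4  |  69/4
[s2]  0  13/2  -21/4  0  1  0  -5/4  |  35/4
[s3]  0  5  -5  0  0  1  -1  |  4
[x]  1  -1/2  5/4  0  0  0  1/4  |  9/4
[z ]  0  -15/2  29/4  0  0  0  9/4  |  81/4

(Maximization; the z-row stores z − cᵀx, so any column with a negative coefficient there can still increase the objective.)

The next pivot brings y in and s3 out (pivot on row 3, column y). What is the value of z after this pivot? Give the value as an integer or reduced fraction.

Minimum ratio for y: 4/5 = 4/5.
z changes by −(z-row coeff of y)·ratio = −(-15/2)·(4/5) = 6.
New z = 81/4 + 6 = 105/4.

105/4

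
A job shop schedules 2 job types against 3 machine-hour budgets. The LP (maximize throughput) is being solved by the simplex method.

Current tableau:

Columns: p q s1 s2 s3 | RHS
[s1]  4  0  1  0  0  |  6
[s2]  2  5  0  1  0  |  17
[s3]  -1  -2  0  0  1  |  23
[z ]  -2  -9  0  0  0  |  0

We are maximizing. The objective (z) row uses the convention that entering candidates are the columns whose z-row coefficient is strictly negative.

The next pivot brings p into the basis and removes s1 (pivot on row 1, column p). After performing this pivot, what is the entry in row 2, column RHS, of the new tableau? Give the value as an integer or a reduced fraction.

14

Pivot element is row 1, column p: 4.
Normalize row 1: new (row 1, RHS) = 6/4 = 3/2.
row 2 ← row 2 − 2·(new row 1): 17 − 2·(3/2) = 14.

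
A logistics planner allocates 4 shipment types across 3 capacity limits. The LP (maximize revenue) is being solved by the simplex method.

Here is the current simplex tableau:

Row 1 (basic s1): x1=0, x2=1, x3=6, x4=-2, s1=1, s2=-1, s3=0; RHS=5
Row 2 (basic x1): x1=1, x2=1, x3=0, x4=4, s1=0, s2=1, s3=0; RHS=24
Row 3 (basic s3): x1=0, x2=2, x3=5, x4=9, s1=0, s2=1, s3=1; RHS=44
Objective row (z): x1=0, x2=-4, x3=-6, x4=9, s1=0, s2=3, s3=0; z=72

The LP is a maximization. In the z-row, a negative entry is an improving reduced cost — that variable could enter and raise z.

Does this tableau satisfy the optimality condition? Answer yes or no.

Column x2 has objective-row coefficient -4, which is negative; an improving pivot exists, so not yet optimal.

no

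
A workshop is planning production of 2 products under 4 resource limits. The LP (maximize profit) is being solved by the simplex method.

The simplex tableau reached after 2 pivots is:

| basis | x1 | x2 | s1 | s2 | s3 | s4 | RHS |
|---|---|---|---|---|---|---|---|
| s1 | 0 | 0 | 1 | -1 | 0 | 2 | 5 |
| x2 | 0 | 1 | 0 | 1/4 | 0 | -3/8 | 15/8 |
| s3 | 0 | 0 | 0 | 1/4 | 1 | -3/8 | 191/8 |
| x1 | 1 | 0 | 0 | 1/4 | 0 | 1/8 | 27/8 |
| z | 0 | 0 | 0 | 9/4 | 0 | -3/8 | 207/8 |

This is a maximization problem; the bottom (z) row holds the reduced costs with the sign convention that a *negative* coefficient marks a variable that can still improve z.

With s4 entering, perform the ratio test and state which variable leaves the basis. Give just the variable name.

Ratios: row 1 (s1): 5/2 = 5/2; row 2 (x2): entry -3/8 ≤ 0, skip; row 3 (s3): entry -3/8 ≤ 0, skip; row 4 (x1): (27/8)/(1/8) = 27.
Minimum ratio 5/2 is in the s1 row, so s1 leaves.

s1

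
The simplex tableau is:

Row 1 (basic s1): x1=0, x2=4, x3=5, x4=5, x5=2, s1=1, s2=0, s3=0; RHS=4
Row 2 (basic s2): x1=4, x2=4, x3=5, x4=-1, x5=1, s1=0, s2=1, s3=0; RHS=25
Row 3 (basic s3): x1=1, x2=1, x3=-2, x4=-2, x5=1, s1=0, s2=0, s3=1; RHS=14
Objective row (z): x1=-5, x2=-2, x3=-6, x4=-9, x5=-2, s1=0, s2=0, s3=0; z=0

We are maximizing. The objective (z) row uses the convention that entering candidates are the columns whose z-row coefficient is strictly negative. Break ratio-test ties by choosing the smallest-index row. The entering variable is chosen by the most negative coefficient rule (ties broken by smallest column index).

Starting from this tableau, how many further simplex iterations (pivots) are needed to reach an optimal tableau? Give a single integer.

2

pivot: x4 in, s1 out → z = 36/5
pivot: x1 in, s2 out → z = 789/20
No improving column remains; optimal.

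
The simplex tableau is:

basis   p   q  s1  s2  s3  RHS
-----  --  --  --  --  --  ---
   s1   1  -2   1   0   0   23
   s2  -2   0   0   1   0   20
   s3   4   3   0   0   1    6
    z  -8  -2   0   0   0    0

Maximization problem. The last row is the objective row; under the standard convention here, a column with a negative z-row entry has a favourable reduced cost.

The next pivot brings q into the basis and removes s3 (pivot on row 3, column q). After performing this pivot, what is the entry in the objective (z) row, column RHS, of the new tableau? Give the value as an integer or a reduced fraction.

Pivot element is row 3, column q: 3.
Normalize row 3: new (row 3, RHS) = 6/3 = 2.
z-row ← z-row − (-2)·(new row 3): 0 − (-2)·2 = 4.

4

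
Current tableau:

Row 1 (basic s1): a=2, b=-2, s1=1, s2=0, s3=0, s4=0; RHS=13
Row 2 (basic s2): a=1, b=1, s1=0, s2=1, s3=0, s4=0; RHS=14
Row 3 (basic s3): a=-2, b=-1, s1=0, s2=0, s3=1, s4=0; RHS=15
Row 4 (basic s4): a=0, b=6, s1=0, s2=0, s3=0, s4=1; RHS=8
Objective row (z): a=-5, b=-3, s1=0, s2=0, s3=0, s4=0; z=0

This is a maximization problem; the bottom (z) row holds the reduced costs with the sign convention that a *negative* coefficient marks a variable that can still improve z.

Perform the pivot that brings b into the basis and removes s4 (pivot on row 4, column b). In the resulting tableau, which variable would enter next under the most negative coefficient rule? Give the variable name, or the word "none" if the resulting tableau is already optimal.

a

Pivot element 6. New z-row = old z-row − (-3)·(row 4/6).
Updated z-row coefficients: a: -5, b: 0, s1: 0, s2: 0, s3: 0, s4: 1/2.
The most negative is -5 in column a, so a would enter next.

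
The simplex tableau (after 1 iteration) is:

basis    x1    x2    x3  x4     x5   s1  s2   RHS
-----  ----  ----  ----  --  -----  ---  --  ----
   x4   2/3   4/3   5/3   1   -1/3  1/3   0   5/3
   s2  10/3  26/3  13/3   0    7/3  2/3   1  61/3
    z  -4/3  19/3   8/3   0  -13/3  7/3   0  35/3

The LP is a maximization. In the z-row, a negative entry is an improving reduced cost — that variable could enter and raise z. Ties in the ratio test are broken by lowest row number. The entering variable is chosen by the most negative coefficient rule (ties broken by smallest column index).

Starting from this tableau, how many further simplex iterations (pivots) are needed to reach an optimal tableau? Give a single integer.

1

pivot: x5 in, s2 out → z = 346/7
No improving column remains; optimal.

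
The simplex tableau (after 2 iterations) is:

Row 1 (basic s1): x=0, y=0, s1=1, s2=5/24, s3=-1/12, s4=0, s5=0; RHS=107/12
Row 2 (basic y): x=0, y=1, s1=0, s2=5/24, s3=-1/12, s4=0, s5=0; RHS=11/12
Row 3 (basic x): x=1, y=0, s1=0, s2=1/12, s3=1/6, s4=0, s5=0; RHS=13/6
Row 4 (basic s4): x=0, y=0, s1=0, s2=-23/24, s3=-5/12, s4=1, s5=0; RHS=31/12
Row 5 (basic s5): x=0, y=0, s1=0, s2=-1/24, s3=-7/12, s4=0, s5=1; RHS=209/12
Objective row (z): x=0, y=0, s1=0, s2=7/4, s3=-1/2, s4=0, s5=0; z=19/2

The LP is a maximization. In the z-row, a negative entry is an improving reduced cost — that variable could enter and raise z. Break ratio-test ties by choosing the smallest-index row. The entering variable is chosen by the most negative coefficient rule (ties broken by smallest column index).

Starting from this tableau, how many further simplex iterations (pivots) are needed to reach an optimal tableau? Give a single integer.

pivot: s3 in, x out → z = 16
No improving column remains; optimal.

1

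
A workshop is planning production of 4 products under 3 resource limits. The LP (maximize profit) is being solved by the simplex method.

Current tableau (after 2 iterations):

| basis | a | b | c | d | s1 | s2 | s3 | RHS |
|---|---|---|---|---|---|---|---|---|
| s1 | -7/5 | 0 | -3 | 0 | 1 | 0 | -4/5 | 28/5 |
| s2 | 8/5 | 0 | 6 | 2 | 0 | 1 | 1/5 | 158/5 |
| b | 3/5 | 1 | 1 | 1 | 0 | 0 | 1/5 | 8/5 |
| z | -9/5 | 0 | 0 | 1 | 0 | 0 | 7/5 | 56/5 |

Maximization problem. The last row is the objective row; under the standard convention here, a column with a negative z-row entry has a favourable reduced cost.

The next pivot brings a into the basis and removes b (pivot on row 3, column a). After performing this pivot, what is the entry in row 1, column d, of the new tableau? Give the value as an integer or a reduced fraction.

Pivot element is row 3, column a: 3/5.
Normalize row 3: new (row 3, d) = 1/(3/5) = 5/3.
row 1 ← row 1 − (-7/5)·(new row 3): 0 − (-7/5)·(5/3) = 7/3.

7/3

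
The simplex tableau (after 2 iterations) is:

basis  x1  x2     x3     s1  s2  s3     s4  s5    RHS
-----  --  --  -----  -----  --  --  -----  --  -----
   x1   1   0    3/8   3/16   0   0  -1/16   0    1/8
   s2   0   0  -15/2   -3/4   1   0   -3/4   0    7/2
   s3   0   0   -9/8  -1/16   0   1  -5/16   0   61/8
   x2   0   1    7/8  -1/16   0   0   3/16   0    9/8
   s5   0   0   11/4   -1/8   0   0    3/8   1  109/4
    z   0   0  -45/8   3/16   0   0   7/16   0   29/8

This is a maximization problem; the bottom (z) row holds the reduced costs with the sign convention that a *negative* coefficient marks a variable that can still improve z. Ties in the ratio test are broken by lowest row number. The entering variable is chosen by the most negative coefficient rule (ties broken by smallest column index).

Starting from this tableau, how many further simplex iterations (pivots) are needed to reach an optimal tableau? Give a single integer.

2

pivot: x3 in, x1 out → z = 11/2
pivot: s4 in, x2 out → z = 27/4
No improving column remains; optimal.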